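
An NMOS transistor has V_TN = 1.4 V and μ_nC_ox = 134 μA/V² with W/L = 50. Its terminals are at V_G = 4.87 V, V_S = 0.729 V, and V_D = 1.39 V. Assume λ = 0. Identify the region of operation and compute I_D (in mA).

Triode; I_D = 10.7 mA

V_GS = V_G − V_S = 4.87 − 0.729 = 4.14 V; V_DS = V_D − V_S = 1.39 − 0.729 = 0.661 V.
k_n = μ_nC_ox · (W/L) = 6.7 mA/V².
V_ov = V_GS − V_TN = 4.14 − 1.4 = 2.74 V.
Since V_DS = 0.661 V < V_ov = 2.74 V, the device is in the triode region.
I_D = k_n [V_ov · V_DS − ½ V_DS²] = 6.7 × [2.74 × 0.661 − 0.5 × 0.661²] = 10.7 mA.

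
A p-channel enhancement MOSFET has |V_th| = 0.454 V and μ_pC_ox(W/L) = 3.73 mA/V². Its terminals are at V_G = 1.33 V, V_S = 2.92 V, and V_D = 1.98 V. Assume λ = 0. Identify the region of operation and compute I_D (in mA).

V_SG = V_S − V_G = 2.92 − 1.33 = 1.59 V; V_SD = V_S − V_D = 2.92 − 1.98 = 0.94 V.
V_ov = V_SG − |V_th| = 1.59 − 0.454 = 1.14 V.
Since V_SD = 0.94 V < V_ov = 1.14 V, the device is in the triode region.
I_D = k_p [V_ov · V_SD − ½ V_SD²] = 3.73 × [1.14 × 0.94 − 0.5 × 0.94²] = 2.34 mA.

Triode; I_D = 2.34 mA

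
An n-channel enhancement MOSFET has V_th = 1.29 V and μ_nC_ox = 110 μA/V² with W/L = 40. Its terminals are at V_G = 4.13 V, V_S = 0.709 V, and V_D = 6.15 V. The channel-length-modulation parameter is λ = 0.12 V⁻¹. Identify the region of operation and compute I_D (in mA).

Saturation; I_D = 16.5 mA

V_GS = V_G − V_S = 4.13 − 0.709 = 3.42 V; V_DS = V_D − V_S = 6.15 − 0.709 = 5.44 V.
k_n = μ_nC_ox · (W/L) = 4.4 mA/V².
V_ov = V_GS − V_th = 3.42 − 1.29 = 2.13 V.
Since V_DS = 5.44 V ≥ V_ov = 2.13 V, the device is in saturation.
I_D = ½ k_n V_ov² (1 + λ V_DS) = 0.5 × 4.4 × 2.13² × (1 + 0.12 × 5.44) = 16.5 mA.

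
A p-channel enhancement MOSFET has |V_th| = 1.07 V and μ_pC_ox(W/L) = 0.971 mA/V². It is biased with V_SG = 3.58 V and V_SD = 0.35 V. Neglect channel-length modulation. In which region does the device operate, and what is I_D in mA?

Triode; I_D = 0.794 mA

V_ov = V_SG − |V_th| = 3.58 − 1.07 = 2.51 V.
Since V_SD = 0.35 V < V_ov = 2.51 V, the device is in the triode region.
I_D = k_p [V_ov · V_SD − ½ V_SD²] = 0.971 × [2.51 × 0.35 − 0.5 × 0.35²] = 0.794 mA.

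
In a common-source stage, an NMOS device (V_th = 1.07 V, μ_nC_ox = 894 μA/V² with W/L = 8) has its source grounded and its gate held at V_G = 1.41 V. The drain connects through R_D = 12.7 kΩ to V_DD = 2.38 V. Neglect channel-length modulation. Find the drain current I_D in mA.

V_GS = V_G = 1.41 V, so V_ov = 1.41 − 1.07 = 0.34 V.
k_n = μ_nC_ox · (W/L) = 7.152 mA/V².
Assume saturation: I_D = ½ k_n V_ov² = 0.5 × 7.152 × 0.34² = 0.413 mA, giving V_DS = V_DD − I_D R_D = 2.38 − 0.413 × 12.7 = -2.87 V.
But -2.87 V < V_ov = 0.34 V, so the device is actually in triode.
In triode I_D = k_n[V_ov V_DS − ½ V_DS²] and I_D = (V_DD − V_DS)/R_D. Equating: 45.4 V_DS² − 31.88 V_DS + 2.38 = 0, giving V_DS = 0.0849 V (the root below V_ov).
I_D = (2.38 − 0.0849) / 12.7 = 0.181 mA.

I_D = 0.181 mA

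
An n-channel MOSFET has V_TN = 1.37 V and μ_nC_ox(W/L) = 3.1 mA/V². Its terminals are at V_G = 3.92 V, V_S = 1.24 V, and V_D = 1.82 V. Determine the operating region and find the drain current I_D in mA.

Triode; I_D = 1.83 mA

V_GS = V_G − V_S = 3.92 − 1.24 = 2.68 V; V_DS = V_D − V_S = 1.82 − 1.24 = 0.58 V.
V_ov = V_GS − V_TN = 2.68 − 1.37 = 1.31 V.
Since V_DS = 0.58 V < V_ov = 1.31 V, the device is in the triode region.
I_D = k_n [V_ov · V_DS − ½ V_DS²] = 3.1 × [1.31 × 0.58 − 0.5 × 0.58²] = 1.83 mA.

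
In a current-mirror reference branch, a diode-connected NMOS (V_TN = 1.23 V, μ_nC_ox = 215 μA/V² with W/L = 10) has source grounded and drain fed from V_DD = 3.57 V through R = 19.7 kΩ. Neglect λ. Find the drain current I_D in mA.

With gate tied to drain, V_GS = V_DS ≥ V_GS − V_TN, so the device is in saturation.
k_n = μ_nC_ox · (W/L) = 2.15 mA/V².
KCL at the drain: ½ k_n (V_GS − V_TN)² = (V_DD − V_GS)/R.
Let x = V_GS − 1.23. Then 21.2 x² + x − 2.34 = 0, giving x = 0.31 V (positive root), so V_GS = 1.54 V.
I_D = (V_DD − V_GS)/R = (3.57 − 1.54) / 19.7 = 0.103 mA.

I_D = 0.103 mA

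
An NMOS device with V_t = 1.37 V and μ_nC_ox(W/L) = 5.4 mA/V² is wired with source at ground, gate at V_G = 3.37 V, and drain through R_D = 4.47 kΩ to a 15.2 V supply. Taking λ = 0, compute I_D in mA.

I_D = 3.33 mA

V_GS = V_G = 3.37 V, so V_ov = 3.37 − 1.37 = 2 V.
Assume saturation: I_D = ½ k_n V_ov² = 0.5 × 5.4 × 2² = 10.8 mA, giving V_DS = V_DD − I_D R_D = 15.2 − 10.8 × 4.47 = -33.1 V.
But -33.1 V < V_ov = 2 V, so the device is actually in triode.
In triode I_D = k_n[V_ov V_DS − ½ V_DS²] and I_D = (V_DD − V_DS)/R_D. Equating: 12.1 V_DS² − 49.28 V_DS + 15.2 = 0, giving V_DS = 0.336 V (the root below V_ov).
I_D = (15.2 − 0.336) / 4.47 = 3.33 mA.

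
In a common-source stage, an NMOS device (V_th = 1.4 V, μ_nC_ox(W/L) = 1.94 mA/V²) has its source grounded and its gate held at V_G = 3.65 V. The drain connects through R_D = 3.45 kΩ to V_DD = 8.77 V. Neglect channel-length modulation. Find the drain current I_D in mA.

I_D = 2.36 mA

V_GS = V_G = 3.65 V, so V_ov = 3.65 − 1.4 = 2.25 V.
Assume saturation: I_D = ½ k_n V_ov² = 0.5 × 1.94 × 2.25² = 4.91 mA, giving V_DS = V_DD − I_D R_D = 8.77 − 4.91 × 3.45 = -8.17 V.
But -8.17 V < V_ov = 2.25 V, so the device is actually in triode.
In triode I_D = k_n[V_ov V_DS − ½ V_DS²] and I_D = (V_DD − V_DS)/R_D. Equating: 3.35 V_DS² − 16.06 V_DS + 8.77 = 0, giving V_DS = 0.628 V (the root below V_ov).
I_D = (8.77 − 0.628) / 3.45 = 2.36 mA.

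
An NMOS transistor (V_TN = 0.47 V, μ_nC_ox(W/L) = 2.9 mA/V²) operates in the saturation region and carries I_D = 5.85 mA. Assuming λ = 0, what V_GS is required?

V_GS = 2.48 V

In saturation I_D = ½ k_n (V_GS − V_TN)², so V_GS − V_TN = √(2 I_D / k_n) = √(2 × 5.85 / 2.9) = 2.01 V.
V_GS = 0.47 + 2.01 = 2.48 V.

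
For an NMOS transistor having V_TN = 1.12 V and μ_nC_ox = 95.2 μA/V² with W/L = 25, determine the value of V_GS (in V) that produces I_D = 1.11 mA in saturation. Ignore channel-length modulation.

k_n = μ_nC_ox · (W/L) = 2.38 mA/V².
In saturation I_D = ½ k_n (V_GS − V_TN)², so V_GS − V_TN = √(2 I_D / k_n) = √(2 × 1.11 / 2.38) = 0.966 V.
V_GS = 1.12 + 0.966 = 2.09 V.

V_GS = 2.09 V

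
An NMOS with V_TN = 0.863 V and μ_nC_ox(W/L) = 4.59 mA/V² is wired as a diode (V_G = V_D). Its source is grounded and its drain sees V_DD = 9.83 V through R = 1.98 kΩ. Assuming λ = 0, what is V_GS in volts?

With gate tied to drain, V_GS = V_DS ≥ V_GS − V_TN, so the device is in saturation.
KCL at the drain: ½ k_n (V_GS − V_TN)² = (V_DD − V_GS)/R.
Let x = V_GS − 0.863. Then 4.54 x² + x − 8.967 = 0, giving x = 1.3 V (positive root), so V_GS = 2.16 V.
I_D = (V_DD − V_GS)/R = (9.83 − 2.16) / 1.98 = 3.87 mA.

V_GS = 2.16 V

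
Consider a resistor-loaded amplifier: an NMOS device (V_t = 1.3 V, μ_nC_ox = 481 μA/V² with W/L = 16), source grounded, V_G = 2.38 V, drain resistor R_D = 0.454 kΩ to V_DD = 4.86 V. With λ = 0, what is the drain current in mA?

V_GS = V_G = 2.38 V, so V_ov = 2.38 − 1.3 = 1.08 V.
k_n = μ_nC_ox · (W/L) = 7.696 mA/V².
Assume saturation: I_D = ½ k_n V_ov² = 0.5 × 7.696 × 1.08² = 4.49 mA, giving V_DS = V_DD − I_D R_D = 4.86 − 4.49 × 0.454 = 2.82 V.
V_DS = 2.82 V ≥ V_ov = 1.08 V, confirming saturation.

I_D = 4.49 mA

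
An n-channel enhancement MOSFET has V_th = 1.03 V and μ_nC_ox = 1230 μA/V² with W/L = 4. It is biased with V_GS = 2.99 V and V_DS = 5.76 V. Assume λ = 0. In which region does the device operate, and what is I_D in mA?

k_n = μ_nC_ox · (W/L) = 4.92 mA/V².
V_ov = V_GS − V_th = 2.99 − 1.03 = 1.96 V.
Since V_DS = 5.76 V ≥ V_ov = 1.96 V, the device is in saturation.
I_D = ½ k_n V_ov² = 0.5 × 4.92 × 1.96² = 9.45 mA.

Saturation; I_D = 9.45 mA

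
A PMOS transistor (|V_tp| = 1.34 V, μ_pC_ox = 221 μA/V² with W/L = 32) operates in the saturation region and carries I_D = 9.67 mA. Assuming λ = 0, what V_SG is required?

k_p = μ_pC_ox · (W/L) = 7.072 mA/V².
In saturation I_D = ½ k_p (V_SG − |V_tp|)², so V_SG − |V_tp| = √(2 I_D / k_p) = √(2 × 9.67 / 7.072) = 1.65 V.
V_SG = 1.34 + 1.65 = 2.99 V.

V_SG = 2.99 V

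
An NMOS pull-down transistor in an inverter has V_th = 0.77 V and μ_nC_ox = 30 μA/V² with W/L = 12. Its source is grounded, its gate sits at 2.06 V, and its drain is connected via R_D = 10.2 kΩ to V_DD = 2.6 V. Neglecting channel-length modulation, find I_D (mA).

I_D = 0.201 mA

V_GS = V_G = 2.06 V, so V_ov = 2.06 − 0.77 = 1.29 V.
k_n = μ_nC_ox · (W/L) = 0.36 mA/V².
Assume saturation: I_D = ½ k_n V_ov² = 0.5 × 0.36 × 1.29² = 0.3 mA, giving V_DS = V_DD − I_D R_D = 2.6 − 0.3 × 10.2 = -0.455 V.
But -0.455 V < V_ov = 1.29 V, so the device is actually in triode.
In triode I_D = k_n[V_ov V_DS − ½ V_DS²] and I_D = (V_DD − V_DS)/R_D. Equating: 1.84 V_DS² − 5.737 V_DS + 2.6 = 0, giving V_DS = 0.55 V (the root below V_ov).
I_D = (2.6 − 0.55) / 10.2 = 0.201 mA.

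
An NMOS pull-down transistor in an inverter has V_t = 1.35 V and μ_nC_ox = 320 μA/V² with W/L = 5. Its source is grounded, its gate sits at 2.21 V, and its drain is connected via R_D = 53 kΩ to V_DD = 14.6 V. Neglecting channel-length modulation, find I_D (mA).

V_GS = V_G = 2.21 V, so V_ov = 2.21 − 1.35 = 0.86 V.
k_n = μ_nC_ox · (W/L) = 1.6 mA/V².
Assume saturation: I_D = ½ k_n V_ov² = 0.5 × 1.6 × 0.86² = 0.592 mA, giving V_DS = V_DD − I_D R_D = 14.6 − 0.592 × 53 = -16.8 V.
But -16.8 V < V_ov = 0.86 V, so the device is actually in triode.
In triode I_D = k_n[V_ov V_DS − ½ V_DS²] and I_D = (V_DD − V_DS)/R_D. Equating: 42.4 V_DS² − 73.93 V_DS + 14.6 = 0, giving V_DS = 0.227 V (the root below V_ov).
I_D = (14.6 − 0.227) / 53 = 0.271 mA.

I_D = 0.271 mA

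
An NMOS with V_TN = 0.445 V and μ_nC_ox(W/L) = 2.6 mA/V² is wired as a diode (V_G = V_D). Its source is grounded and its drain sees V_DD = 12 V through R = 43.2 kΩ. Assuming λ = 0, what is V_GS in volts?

With gate tied to drain, V_GS = V_DS ≥ V_GS − V_TN, so the device is in saturation.
KCL at the drain: ½ k_n (V_GS − V_TN)² = (V_DD − V_GS)/R.
Let x = V_GS − 0.445. Then 56.2 x² + x − 11.55 = 0, giving x = 0.445 V (positive root), so V_GS = 0.89 V.
I_D = (V_DD − V_GS)/R = (12 − 0.89) / 43.2 = 0.257 mA.

V_GS = 0.890 V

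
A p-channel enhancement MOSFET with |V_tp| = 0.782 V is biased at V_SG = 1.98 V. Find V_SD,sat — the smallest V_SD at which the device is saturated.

The boundary between triode and saturation is V_SD = V_SG − |V_tp| = V_ov.
V_ov = 1.98 − 0.782 = 1.2 V.

V_SD,sat = 1.20 V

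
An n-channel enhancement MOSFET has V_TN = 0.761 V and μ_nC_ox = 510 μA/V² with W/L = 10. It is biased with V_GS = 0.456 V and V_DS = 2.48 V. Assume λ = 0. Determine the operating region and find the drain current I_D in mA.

Cutoff; I_D = 0 mA

V_GS = 0.456 V < V_TN = 0.761 V, so the transistor is in cutoff.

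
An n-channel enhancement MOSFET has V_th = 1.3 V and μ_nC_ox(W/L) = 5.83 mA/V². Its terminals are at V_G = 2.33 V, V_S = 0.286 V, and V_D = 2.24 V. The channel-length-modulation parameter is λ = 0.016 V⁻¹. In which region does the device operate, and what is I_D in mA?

V_GS = V_G − V_S = 2.33 − 0.286 = 2.04 V; V_DS = V_D − V_S = 2.24 − 0.286 = 1.95 V.
V_ov = V_GS − V_th = 2.04 − 1.3 = 0.744 V.
Since V_DS = 1.95 V ≥ V_ov = 0.744 V, the device is in saturation.
I_D = ½ k_n V_ov² (1 + λ V_DS) = 0.5 × 5.83 × 0.744² × (1 + 0.016 × 1.95) = 1.66 mA.

Saturation; I_D = 1.66 mA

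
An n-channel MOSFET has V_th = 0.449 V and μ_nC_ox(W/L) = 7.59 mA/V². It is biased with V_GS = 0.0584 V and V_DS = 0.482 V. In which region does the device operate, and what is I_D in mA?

V_GS = 0.0584 V < V_th = 0.449 V, so the transistor is in cutoff.

Cutoff; I_D = 0 mA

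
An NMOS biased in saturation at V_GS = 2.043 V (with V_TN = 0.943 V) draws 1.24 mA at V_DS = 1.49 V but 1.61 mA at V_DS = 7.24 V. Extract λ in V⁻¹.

λ = 0.0562 V⁻¹

With V_GS fixed, I_D ∝ (1 + λ V_DS) in saturation, so I_D2/I_D1 = (1 + λ V_DS2)/(1 + λ V_DS1).
1.61/1.24 = 1.298 = (1 + 7.24 λ)/(1 + 1.49 λ).
Solving: λ (I_D1 V_DS2 − I_D2 V_DS1) = I_D2 − I_D1, so λ = (1.61 − 1.24) / (1.24 × 7.24 − 1.61 × 1.49) = 0.37 / 6.58 = 0.0562 V⁻¹.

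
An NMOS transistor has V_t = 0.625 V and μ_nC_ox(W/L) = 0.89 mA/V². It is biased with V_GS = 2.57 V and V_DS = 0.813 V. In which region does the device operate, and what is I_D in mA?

V_ov = V_GS − V_t = 2.57 − 0.625 = 1.94 V.
Since V_DS = 0.813 V < V_ov = 1.94 V, the device is in the triode region.
I_D = k_n [V_ov · V_DS − ½ V_DS²] = 0.89 × [1.94 × 0.813 − 0.5 × 0.813²] = 1.11 mA.

Triode; I_D = 1.11 mA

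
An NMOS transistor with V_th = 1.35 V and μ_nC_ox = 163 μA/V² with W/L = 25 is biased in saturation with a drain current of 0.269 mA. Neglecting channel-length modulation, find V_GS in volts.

V_GS = 1.71 V

k_n = μ_nC_ox · (W/L) = 4.075 mA/V².
In saturation I_D = ½ k_n (V_GS − V_th)², so V_GS − V_th = √(2 I_D / k_n) = √(2 × 0.269 / 4.075) = 0.363 V.
V_GS = 1.35 + 0.363 = 1.71 V.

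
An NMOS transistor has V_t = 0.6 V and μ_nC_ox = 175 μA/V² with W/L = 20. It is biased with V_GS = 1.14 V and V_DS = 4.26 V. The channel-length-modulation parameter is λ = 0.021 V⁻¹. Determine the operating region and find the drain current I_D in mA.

k_n = μ_nC_ox · (W/L) = 3.5 mA/V².
V_ov = V_GS − V_t = 1.14 − 0.6 = 0.54 V.
Since V_DS = 4.26 V ≥ V_ov = 0.54 V, the device is in saturation.
I_D = ½ k_n V_ov² (1 + λ V_DS) = 0.5 × 3.5 × 0.54² × (1 + 0.021 × 4.26) = 0.556 mA.

Saturation; I_D = 0.556 mA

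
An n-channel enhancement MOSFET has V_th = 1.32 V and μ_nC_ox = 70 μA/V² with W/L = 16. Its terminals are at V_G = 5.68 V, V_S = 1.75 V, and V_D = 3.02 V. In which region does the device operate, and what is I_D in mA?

V_GS = V_G − V_S = 5.68 − 1.75 = 3.93 V; V_DS = V_D − V_S = 3.02 − 1.75 = 1.27 V.
k_n = μ_nC_ox · (W/L) = 1.12 mA/V².
V_ov = V_GS − V_th = 3.93 − 1.32 = 2.61 V.
Since V_DS = 1.27 V < V_ov = 2.61 V, the device is in the triode region.
I_D = k_n [V_ov · V_DS − ½ V_DS²] = 1.12 × [2.61 × 1.27 − 0.5 × 1.27²] = 2.81 mA.

Triode; I_D = 2.81 mA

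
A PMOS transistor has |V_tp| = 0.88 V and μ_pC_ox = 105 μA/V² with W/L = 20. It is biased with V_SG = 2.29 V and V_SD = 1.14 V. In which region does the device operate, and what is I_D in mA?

Triode; I_D = 2.01 mA

k_p = μ_pC_ox · (W/L) = 2.1 mA/V².
V_ov = V_SG − |V_tp| = 2.29 − 0.88 = 1.41 V.
Since V_SD = 1.14 V < V_ov = 1.41 V, the device is in the triode region.
I_D = k_p [V_ov · V_SD − ½ V_SD²] = 2.1 × [1.41 × 1.14 − 0.5 × 1.14²] = 2.01 mA.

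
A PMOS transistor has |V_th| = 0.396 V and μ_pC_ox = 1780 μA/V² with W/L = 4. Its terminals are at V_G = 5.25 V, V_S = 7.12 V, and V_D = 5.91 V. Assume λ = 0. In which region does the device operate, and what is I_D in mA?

Triode; I_D = 7.49 mA

V_SG = V_S − V_G = 7.12 − 5.25 = 1.87 V; V_SD = V_S − V_D = 7.12 − 5.91 = 1.21 V.
k_p = μ_pC_ox · (W/L) = 7.12 mA/V².
V_ov = V_SG − |V_th| = 1.87 − 0.396 = 1.47 V.
Since V_SD = 1.21 V < V_ov = 1.47 V, the device is in the triode region.
I_D = k_p [V_ov · V_SD − ½ V_SD²] = 7.12 × [1.47 × 1.21 − 0.5 × 1.21²] = 7.49 mA.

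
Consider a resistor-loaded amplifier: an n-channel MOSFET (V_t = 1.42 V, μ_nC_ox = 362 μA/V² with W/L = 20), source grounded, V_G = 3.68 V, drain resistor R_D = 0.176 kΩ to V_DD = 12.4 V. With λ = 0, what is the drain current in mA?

V_GS = V_G = 3.68 V, so V_ov = 3.68 − 1.42 = 2.26 V.
k_n = μ_nC_ox · (W/L) = 7.24 mA/V².
Assume saturation: I_D = ½ k_n V_ov² = 0.5 × 7.24 × 2.26² = 18.5 mA, giving V_DS = V_DD − I_D R_D = 12.4 − 18.5 × 0.176 = 9.15 V.
V_DS = 9.15 V ≥ V_ov = 2.26 V, confirming saturation.

I_D = 18.5 mA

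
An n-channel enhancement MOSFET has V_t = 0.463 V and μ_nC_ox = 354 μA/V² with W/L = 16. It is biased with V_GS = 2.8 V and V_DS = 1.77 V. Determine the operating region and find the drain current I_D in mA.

Triode; I_D = 14.6 mA

k_n = μ_nC_ox · (W/L) = 5.664 mA/V².
V_ov = V_GS − V_t = 2.8 − 0.463 = 2.34 V.
Since V_DS = 1.77 V < V_ov = 2.34 V, the device is in the triode region.
I_D = k_n [V_ov · V_DS − ½ V_DS²] = 5.664 × [2.34 × 1.77 − 0.5 × 1.77²] = 14.6 mA.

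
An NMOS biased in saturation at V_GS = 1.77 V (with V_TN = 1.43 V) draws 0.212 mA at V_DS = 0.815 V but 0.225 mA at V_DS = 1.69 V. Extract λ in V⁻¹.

With V_GS fixed, I_D ∝ (1 + λ V_DS) in saturation, so I_D2/I_D1 = (1 + λ V_DS2)/(1 + λ V_DS1).
0.225/0.212 = 1.061 = (1 + 1.69 λ)/(1 + 0.815 λ).
Solving: λ (I_D1 V_DS2 − I_D2 V_DS1) = I_D2 − I_D1, so λ = (0.225 − 0.212) / (0.212 × 1.69 − 0.225 × 0.815) = 0.013 / 0.175 = 0.0743 V⁻¹.

λ = 0.0743 V⁻¹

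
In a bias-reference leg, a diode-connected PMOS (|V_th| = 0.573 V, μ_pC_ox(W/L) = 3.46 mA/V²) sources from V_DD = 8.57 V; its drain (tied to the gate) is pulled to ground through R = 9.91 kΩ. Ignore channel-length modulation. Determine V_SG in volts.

With gate tied to drain, V_SG = V_SD ≥ V_SG − |V_th|, so the device is in saturation.
KCL at the drain: ½ k_p (V_SG − |V_th|)² = (V_DD − V_SG)/R.
Let x = V_SG − 0.573. Then 17.1 x² + x − 7.997 = 0, giving x = 0.654 V (positive root), so V_SG = 1.23 V.
I_D = (V_DD − V_SG)/R = (8.57 − 1.23) / 9.91 = 0.741 mA.

V_SG = 1.23 V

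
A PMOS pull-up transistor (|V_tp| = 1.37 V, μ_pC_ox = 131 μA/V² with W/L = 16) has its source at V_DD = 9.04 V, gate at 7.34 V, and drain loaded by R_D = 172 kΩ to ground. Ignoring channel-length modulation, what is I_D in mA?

V_SG = V_DD − V_G = 9.04 − 7.34 = 1.7 V, so V_ov = 1.7 − 1.37 = 0.33 V.
k_p = μ_pC_ox · (W/L) = 2.096 mA/V².
Assume saturation: I_D = ½ k_p V_ov² = 0.5 × 2.096 × 0.33² = 0.114 mA, giving V_SD = V_DD − I_D R_D = 9.04 − 0.114 × 172 = -10.6 V.
But -10.6 V < V_ov = 0.33 V, so the device is actually in triode.
In triode I_D = k_p[V_ov V_SD − ½ V_SD²] and I_D = (V_DD − V_SD)/R_D. Equating: 180 V_SD² − 120 V_SD + 9.04 = 0, giving V_SD = 0.0866 V (the root below V_ov).
I_D = (9.04 − 0.0866) / 172 = 0.0521 mA.

I_D = 0.0521 mA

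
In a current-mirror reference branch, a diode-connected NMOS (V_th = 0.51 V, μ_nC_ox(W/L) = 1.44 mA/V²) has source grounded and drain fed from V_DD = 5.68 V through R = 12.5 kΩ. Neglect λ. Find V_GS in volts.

V_GS = 1.21 V

With gate tied to drain, V_GS = V_DS ≥ V_GS − V_th, so the device is in saturation.
KCL at the drain: ½ k_n (V_GS − V_th)² = (V_DD − V_GS)/R.
Let x = V_GS − 0.51. Then 9 x² + x − 5.17 = 0, giving x = 0.704 V (positive root), so V_GS = 1.21 V.
I_D = (V_DD − V_GS)/R = (5.68 − 1.21) / 12.5 = 0.357 mA.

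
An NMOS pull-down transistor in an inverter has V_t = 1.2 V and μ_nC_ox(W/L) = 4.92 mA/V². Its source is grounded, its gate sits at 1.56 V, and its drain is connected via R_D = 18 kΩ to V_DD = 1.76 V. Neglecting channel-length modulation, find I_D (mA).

I_D = 0.0946 mA

V_GS = V_G = 1.56 V, so V_ov = 1.56 − 1.2 = 0.36 V.
Assume saturation: I_D = ½ k_n V_ov² = 0.5 × 4.92 × 0.36² = 0.319 mA, giving V_DS = V_DD − I_D R_D = 1.76 − 0.319 × 18 = -3.98 V.
But -3.98 V < V_ov = 0.36 V, so the device is actually in triode.
In triode I_D = k_n[V_ov V_DS − ½ V_DS²] and I_D = (V_DD − V_DS)/R_D. Equating: 44.3 V_DS² − 32.88 V_DS + 1.76 = 0, giving V_DS = 0.0581 V (the root below V_ov).
I_D = (1.76 − 0.0581) / 18 = 0.0946 mA.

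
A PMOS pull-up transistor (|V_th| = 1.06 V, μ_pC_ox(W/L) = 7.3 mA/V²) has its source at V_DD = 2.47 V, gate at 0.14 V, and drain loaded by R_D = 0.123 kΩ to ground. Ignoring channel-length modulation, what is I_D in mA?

V_SG = V_DD − V_G = 2.47 − 0.14 = 2.33 V, so V_ov = 2.33 − 1.06 = 1.27 V.
Assume saturation: I_D = ½ k_p V_ov² = 0.5 × 7.3 × 1.27² = 5.89 mA, giving V_SD = V_DD − I_D R_D = 2.47 − 5.89 × 0.123 = 1.75 V.
V_SD = 1.75 V ≥ V_ov = 1.27 V, confirming saturation.

I_D = 5.89 mA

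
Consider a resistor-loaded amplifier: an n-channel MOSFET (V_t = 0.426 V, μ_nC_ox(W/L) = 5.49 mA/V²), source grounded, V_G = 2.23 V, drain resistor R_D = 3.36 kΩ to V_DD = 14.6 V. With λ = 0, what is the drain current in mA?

I_D = 4.20 mA

V_GS = V_G = 2.23 V, so V_ov = 2.23 − 0.426 = 1.8 V.
Assume saturation: I_D = ½ k_n V_ov² = 0.5 × 5.49 × 1.8² = 8.93 mA, giving V_DS = V_DD − I_D R_D = 14.6 − 8.93 × 3.36 = -15.4 V.
But -15.4 V < V_ov = 1.8 V, so the device is actually in triode.
In triode I_D = k_n[V_ov V_DS − ½ V_DS²] and I_D = (V_DD − V_DS)/R_D. Equating: 9.22 V_DS² − 34.28 V_DS + 14.6 = 0, giving V_DS = 0.491 V (the root below V_ov).
I_D = (14.6 − 0.491) / 3.36 = 4.2 mA.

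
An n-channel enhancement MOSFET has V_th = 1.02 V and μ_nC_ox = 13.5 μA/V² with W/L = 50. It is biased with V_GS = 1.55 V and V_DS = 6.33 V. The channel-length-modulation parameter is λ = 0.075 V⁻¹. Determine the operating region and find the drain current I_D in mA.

k_n = μ_nC_ox · (W/L) = 0.675 mA/V².
V_ov = V_GS − V_th = 1.55 − 1.02 = 0.53 V.
Since V_DS = 6.33 V ≥ V_ov = 0.53 V, the device is in saturation.
I_D = ½ k_n V_ov² (1 + λ V_DS) = 0.5 × 0.675 × 0.53² × (1 + 0.075 × 6.33) = 0.14 mA.

Saturation; I_D = 0.140 mA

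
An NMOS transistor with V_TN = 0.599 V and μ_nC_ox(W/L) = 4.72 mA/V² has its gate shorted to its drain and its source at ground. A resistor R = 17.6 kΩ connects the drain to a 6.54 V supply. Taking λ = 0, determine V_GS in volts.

V_GS = 0.965 V

With gate tied to drain, V_GS = V_DS ≥ V_GS − V_TN, so the device is in saturation.
KCL at the drain: ½ k_n (V_GS − V_TN)² = (V_DD − V_GS)/R.
Let x = V_GS − 0.599. Then 41.5 x² + x − 5.941 = 0, giving x = 0.366 V (positive root), so V_GS = 0.965 V.
I_D = (V_DD − V_GS)/R = (6.54 − 0.965) / 17.6 = 0.317 mA.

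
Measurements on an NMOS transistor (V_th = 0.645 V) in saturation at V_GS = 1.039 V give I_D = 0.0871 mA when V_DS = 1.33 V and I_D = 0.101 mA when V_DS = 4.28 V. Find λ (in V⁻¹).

With V_GS fixed, I_D ∝ (1 + λ V_DS) in saturation, so I_D2/I_D1 = (1 + λ V_DS2)/(1 + λ V_DS1).
0.101/0.0871 = 1.16 = (1 + 4.28 λ)/(1 + 1.33 λ).
Solving: λ (I_D1 V_DS2 − I_D2 V_DS1) = I_D2 − I_D1, so λ = (0.101 − 0.0871) / (0.0871 × 4.28 − 0.101 × 1.33) = 0.0139 / 0.238 = 0.0583 V⁻¹.

λ = 0.0583 V⁻¹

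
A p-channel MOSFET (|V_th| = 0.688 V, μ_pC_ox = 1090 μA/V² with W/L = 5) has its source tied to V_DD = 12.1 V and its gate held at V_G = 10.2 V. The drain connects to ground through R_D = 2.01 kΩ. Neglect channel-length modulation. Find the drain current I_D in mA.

I_D = 4.00 mA

V_SG = V_DD − V_G = 12.1 − 10.2 = 1.9 V, so V_ov = 1.9 − 0.688 = 1.21 V.
k_p = μ_pC_ox · (W/L) = 5.45 mA/V².
Assume saturation: I_D = ½ k_p V_ov² = 0.5 × 5.45 × 1.21² = 4 mA, giving V_SD = V_DD − I_D R_D = 12.1 − 4 × 2.01 = 4.05 V.
V_SD = 4.05 V ≥ V_ov = 1.21 V, confirming saturation.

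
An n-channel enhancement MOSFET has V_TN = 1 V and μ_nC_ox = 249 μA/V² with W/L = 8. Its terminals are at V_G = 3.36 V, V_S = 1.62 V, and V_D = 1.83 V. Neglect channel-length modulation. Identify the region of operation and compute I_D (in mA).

V_GS = V_G − V_S = 3.36 − 1.62 = 1.74 V; V_DS = V_D − V_S = 1.83 − 1.62 = 0.21 V.
k_n = μ_nC_ox · (W/L) = 1.992 mA/V².
V_ov = V_GS − V_TN = 1.74 − 1 = 0.74 V.
Since V_DS = 0.21 V < V_ov = 0.74 V, the device is in the triode region.
I_D = k_n [V_ov · V_DS − ½ V_DS²] = 1.992 × [0.74 × 0.21 − 0.5 × 0.21²] = 0.266 mA.

Triode; I_D = 0.266 mA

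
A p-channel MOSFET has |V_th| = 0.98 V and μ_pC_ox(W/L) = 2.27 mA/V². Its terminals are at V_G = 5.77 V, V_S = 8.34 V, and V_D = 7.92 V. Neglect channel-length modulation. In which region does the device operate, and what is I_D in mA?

Triode; I_D = 1.32 mA

V_SG = V_S − V_G = 8.34 − 5.77 = 2.57 V; V_SD = V_S − V_D = 8.34 − 7.92 = 0.42 V.
V_ov = V_SG − |V_th| = 2.57 − 0.98 = 1.59 V.
Since V_SD = 0.42 V < V_ov = 1.59 V, the device is in the triode region.
I_D = k_p [V_ov · V_SD − ½ V_SD²] = 2.27 × [1.59 × 0.42 − 0.5 × 0.42²] = 1.32 mA.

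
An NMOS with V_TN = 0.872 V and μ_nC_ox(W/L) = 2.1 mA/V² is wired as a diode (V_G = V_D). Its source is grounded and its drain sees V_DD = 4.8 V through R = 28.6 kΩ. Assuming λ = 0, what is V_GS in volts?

V_GS = 1.22 V

With gate tied to drain, V_GS = V_DS ≥ V_GS − V_TN, so the device is in saturation.
KCL at the drain: ½ k_n (V_GS − V_TN)² = (V_DD − V_GS)/R.
Let x = V_GS − 0.872. Then 30 x² + x − 3.928 = 0, giving x = 0.345 V (positive root), so V_GS = 1.22 V.
I_D = (V_DD − V_GS)/R = (4.8 − 1.22) / 28.6 = 0.125 mA.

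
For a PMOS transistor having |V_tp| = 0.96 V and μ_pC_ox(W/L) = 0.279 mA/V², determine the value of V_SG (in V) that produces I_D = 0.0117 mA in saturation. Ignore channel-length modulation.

V_SG = 1.25 V

In saturation I_D = ½ k_p (V_SG − |V_tp|)², so V_SG − |V_tp| = √(2 I_D / k_p) = √(2 × 0.0117 / 0.279) = 0.29 V.
V_SG = 0.96 + 0.29 = 1.25 V.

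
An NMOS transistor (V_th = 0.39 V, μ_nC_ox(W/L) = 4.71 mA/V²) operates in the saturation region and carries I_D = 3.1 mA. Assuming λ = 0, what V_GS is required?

In saturation I_D = ½ k_n (V_GS − V_th)², so V_GS − V_th = √(2 I_D / k_n) = √(2 × 3.1 / 4.71) = 1.15 V.
V_GS = 0.39 + 1.15 = 1.54 V.

V_GS = 1.54 V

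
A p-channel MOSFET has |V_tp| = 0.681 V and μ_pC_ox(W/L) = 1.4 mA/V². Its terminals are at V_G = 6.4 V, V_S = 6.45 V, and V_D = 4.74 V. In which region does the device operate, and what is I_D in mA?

V_SG = V_S − V_G = 6.45 − 6.4 = 0.05 V; V_SD = V_S − V_D = 6.45 − 4.74 = 1.71 V.
V_SG = 0.05 V < |V_tp| = 0.681 V, so the transistor is in cutoff.

Cutoff; I_D = 0 mA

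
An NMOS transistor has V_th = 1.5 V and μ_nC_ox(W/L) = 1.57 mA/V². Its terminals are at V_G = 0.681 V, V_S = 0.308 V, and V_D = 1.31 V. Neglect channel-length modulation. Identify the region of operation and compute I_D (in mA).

V_GS = V_G − V_S = 0.681 − 0.308 = 0.373 V; V_DS = V_D − V_S = 1.31 − 0.308 = 1 V.
V_GS = 0.373 V < V_th = 1.5 V, so the transistor is in cutoff.

Cutoff; I_D = 0 mA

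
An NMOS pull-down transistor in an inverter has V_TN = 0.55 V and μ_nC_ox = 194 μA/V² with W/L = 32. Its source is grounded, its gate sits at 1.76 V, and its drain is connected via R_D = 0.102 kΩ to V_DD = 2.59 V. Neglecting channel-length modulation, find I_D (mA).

V_GS = V_G = 1.76 V, so V_ov = 1.76 − 0.55 = 1.21 V.
k_n = μ_nC_ox · (W/L) = 6.208 mA/V².
Assume saturation: I_D = ½ k_n V_ov² = 0.5 × 6.208 × 1.21² = 4.54 mA, giving V_DS = V_DD − I_D R_D = 2.59 − 4.54 × 0.102 = 2.13 V.
V_DS = 2.13 V ≥ V_ov = 1.21 V, confirming saturation.

I_D = 4.54 mA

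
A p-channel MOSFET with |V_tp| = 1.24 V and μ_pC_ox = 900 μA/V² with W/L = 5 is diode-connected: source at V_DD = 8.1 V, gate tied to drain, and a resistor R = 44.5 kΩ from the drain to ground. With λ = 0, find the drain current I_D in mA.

I_D = 0.148 mA

With gate tied to drain, V_SG = V_SD ≥ V_SG − |V_tp|, so the device is in saturation.
k_p = μ_pC_ox · (W/L) = 4.5 mA/V².
KCL at the drain: ½ k_p (V_SG − |V_tp|)² = (V_DD − V_SG)/R.
Let x = V_SG − 1.24. Then 100 x² + x − 6.86 = 0, giving x = 0.257 V (positive root), so V_SG = 1.5 V.
I_D = (V_DD − V_SG)/R = (8.1 − 1.5) / 44.5 = 0.148 mA.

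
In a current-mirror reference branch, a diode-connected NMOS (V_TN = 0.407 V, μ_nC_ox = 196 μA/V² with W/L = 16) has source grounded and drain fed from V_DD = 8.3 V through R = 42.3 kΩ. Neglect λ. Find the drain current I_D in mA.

I_D = 0.179 mA

With gate tied to drain, V_GS = V_DS ≥ V_GS − V_TN, so the device is in saturation.
k_n = μ_nC_ox · (W/L) = 3.136 mA/V².
KCL at the drain: ½ k_n (V_GS − V_TN)² = (V_DD − V_GS)/R.
Let x = V_GS − 0.407. Then 66.3 x² + x − 7.893 = 0, giving x = 0.338 V (positive root), so V_GS = 0.745 V.
I_D = (V_DD − V_GS)/R = (8.3 − 0.745) / 42.3 = 0.179 mA.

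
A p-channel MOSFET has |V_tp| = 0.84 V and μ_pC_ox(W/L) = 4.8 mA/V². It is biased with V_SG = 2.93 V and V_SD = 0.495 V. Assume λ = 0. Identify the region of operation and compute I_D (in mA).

V_ov = V_SG − |V_tp| = 2.93 − 0.84 = 2.09 V.
Since V_SD = 0.495 V < V_ov = 2.09 V, the device is in the triode region.
I_D = k_p [V_ov · V_SD − ½ V_SD²] = 4.8 × [2.09 × 0.495 − 0.5 × 0.495²] = 4.38 mA.

Triode; I_D = 4.38 mA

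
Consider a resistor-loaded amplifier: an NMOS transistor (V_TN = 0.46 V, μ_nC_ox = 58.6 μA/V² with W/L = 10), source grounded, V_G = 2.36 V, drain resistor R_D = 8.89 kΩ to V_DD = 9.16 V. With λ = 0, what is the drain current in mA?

I_D = 0.899 mA

V_GS = V_G = 2.36 V, so V_ov = 2.36 − 0.46 = 1.9 V.
k_n = μ_nC_ox · (W/L) = 0.586 mA/V².
Assume saturation: I_D = ½ k_n V_ov² = 0.5 × 0.586 × 1.9² = 1.06 mA, giving V_DS = V_DD − I_D R_D = 9.16 − 1.06 × 8.89 = -0.243 V.
But -0.243 V < V_ov = 1.9 V, so the device is actually in triode.
In triode I_D = k_n[V_ov V_DS − ½ V_DS²] and I_D = (V_DD − V_DS)/R_D. Equating: 2.6 V_DS² − 10.9 V_DS + 9.16 = 0, giving V_DS = 1.16 V (the root below V_ov).
I_D = (9.16 − 1.16) / 8.89 = 0.899 mA.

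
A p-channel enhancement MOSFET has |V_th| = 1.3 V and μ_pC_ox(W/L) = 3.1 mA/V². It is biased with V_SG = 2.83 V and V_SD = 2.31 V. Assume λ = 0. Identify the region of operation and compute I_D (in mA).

V_ov = V_SG − |V_th| = 2.83 − 1.3 = 1.53 V.
Since V_SD = 2.31 V ≥ V_ov = 1.53 V, the device is in saturation.
I_D = ½ k_p V_ov² = 0.5 × 3.1 × 1.53² = 3.63 mA.

Saturation; I_D = 3.63 mA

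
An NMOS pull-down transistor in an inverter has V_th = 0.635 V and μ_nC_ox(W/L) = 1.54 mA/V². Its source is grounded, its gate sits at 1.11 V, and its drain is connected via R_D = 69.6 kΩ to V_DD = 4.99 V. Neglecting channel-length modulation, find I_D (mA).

I_D = 0.0701 mA

V_GS = V_G = 1.11 V, so V_ov = 1.11 − 0.635 = 0.475 V.
Assume saturation: I_D = ½ k_n V_ov² = 0.5 × 1.54 × 0.475² = 0.174 mA, giving V_DS = V_DD − I_D R_D = 4.99 − 0.174 × 69.6 = -7.1 V.
But -7.1 V < V_ov = 0.475 V, so the device is actually in triode.
In triode I_D = k_n[V_ov V_DS − ½ V_DS²] and I_D = (V_DD − V_DS)/R_D. Equating: 53.6 V_DS² − 51.91 V_DS + 4.99 = 0, giving V_DS = 0.108 V (the root below V_ov).
I_D = (4.99 − 0.108) / 69.6 = 0.0701 mA.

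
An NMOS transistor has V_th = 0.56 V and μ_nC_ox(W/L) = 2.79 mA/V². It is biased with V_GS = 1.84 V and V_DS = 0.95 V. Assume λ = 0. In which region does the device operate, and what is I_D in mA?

V_ov = V_GS − V_th = 1.84 − 0.56 = 1.28 V.
Since V_DS = 0.95 V < V_ov = 1.28 V, the device is in the triode region.
I_D = k_n [V_ov · V_DS − ½ V_DS²] = 2.79 × [1.28 × 0.95 − 0.5 × 0.95²] = 2.13 mA.

Triode; I_D = 2.13 mA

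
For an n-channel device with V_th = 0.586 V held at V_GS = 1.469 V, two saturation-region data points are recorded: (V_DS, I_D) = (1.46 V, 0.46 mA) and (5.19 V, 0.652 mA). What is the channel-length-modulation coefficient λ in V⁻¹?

λ = 0.134 V⁻¹

With V_GS fixed, I_D ∝ (1 + λ V_DS) in saturation, so I_D2/I_D1 = (1 + λ V_DS2)/(1 + λ V_DS1).
0.652/0.46 = 1.417 = (1 + 5.19 λ)/(1 + 1.46 λ).
Solving: λ (I_D1 V_DS2 − I_D2 V_DS1) = I_D2 − I_D1, so λ = (0.652 − 0.46) / (0.46 × 5.19 − 0.652 × 1.46) = 0.192 / 1.44 = 0.134 V⁻¹.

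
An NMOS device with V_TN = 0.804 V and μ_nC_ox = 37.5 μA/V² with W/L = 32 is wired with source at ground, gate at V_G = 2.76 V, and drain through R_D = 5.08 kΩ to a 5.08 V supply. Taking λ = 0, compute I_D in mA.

V_GS = V_G = 2.76 V, so V_ov = 2.76 − 0.804 = 1.96 V.
k_n = μ_nC_ox · (W/L) = 1.2 mA/V².
Assume saturation: I_D = ½ k_n V_ov² = 0.5 × 1.2 × 1.96² = 2.3 mA, giving V_DS = V_DD − I_D R_D = 5.08 − 2.3 × 5.08 = -6.58 V.
But -6.58 V < V_ov = 1.96 V, so the device is actually in triode.
In triode I_D = k_n[V_ov V_DS − ½ V_DS²] and I_D = (V_DD − V_DS)/R_D. Equating: 3.05 V_DS² − 12.92 V_DS + 5.08 = 0, giving V_DS = 0.438 V (the root below V_ov).
I_D = (5.08 − 0.438) / 5.08 = 0.914 mA.

I_D = 0.914 mA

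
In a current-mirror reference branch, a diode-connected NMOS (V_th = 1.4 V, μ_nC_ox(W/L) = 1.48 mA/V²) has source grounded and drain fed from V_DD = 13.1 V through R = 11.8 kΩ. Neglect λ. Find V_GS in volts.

With gate tied to drain, V_GS = V_DS ≥ V_GS − V_th, so the device is in saturation.
KCL at the drain: ½ k_n (V_GS − V_th)² = (V_DD − V_GS)/R.
Let x = V_GS − 1.4. Then 8.73 x² + x − 11.7 = 0, giving x = 1.1 V (positive root), so V_GS = 2.5 V.
I_D = (V_DD − V_GS)/R = (13.1 − 2.5) / 11.8 = 0.898 mA.

V_GS = 2.50 V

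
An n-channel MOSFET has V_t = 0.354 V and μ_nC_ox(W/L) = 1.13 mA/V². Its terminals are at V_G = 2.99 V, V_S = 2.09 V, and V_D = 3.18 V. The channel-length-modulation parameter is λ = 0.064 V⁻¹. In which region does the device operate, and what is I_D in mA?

Saturation; I_D = 0.180 mA

V_GS = V_G − V_S = 2.99 − 2.09 = 0.9 V; V_DS = V_D − V_S = 3.18 − 2.09 = 1.09 V.
V_ov = V_GS − V_t = 0.9 − 0.354 = 0.546 V.
Since V_DS = 1.09 V ≥ V_ov = 0.546 V, the device is in saturation.
I_D = ½ k_n V_ov² (1 + λ V_DS) = 0.5 × 1.13 × 0.546² × (1 + 0.064 × 1.09) = 0.18 mA.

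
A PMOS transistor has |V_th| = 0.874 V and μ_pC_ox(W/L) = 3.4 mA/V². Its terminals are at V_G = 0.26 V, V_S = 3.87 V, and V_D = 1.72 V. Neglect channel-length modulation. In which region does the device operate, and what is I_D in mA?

Triode; I_D = 12.1 mA

V_SG = V_S − V_G = 3.87 − 0.26 = 3.61 V; V_SD = V_S − V_D = 3.87 − 1.72 = 2.15 V.
V_ov = V_SG − |V_th| = 3.61 − 0.874 = 2.74 V.
Since V_SD = 2.15 V < V_ov = 2.74 V, the device is in the triode region.
I_D = k_p [V_ov · V_SD − ½ V_SD²] = 3.4 × [2.74 × 2.15 − 0.5 × 2.15²] = 12.1 mA.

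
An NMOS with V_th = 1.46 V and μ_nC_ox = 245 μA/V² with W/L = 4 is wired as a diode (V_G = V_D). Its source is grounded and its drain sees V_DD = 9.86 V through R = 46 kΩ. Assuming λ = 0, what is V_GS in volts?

V_GS = 2.05 V

With gate tied to drain, V_GS = V_DS ≥ V_GS − V_th, so the device is in saturation.
k_n = μ_nC_ox · (W/L) = 0.98 mA/V².
KCL at the drain: ½ k_n (V_GS − V_th)² = (V_DD − V_GS)/R.
Let x = V_GS − 1.46. Then 22.5 x² + x − 8.4 = 0, giving x = 0.589 V (positive root), so V_GS = 2.05 V.
I_D = (V_DD − V_GS)/R = (9.86 − 2.05) / 46 = 0.17 mA.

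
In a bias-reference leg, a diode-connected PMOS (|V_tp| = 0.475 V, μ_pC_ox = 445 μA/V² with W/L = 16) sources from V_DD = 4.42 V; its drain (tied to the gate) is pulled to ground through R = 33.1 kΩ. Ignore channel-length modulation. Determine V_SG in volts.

V_SG = 0.654 V

With gate tied to drain, V_SG = V_SD ≥ V_SG − |V_tp|, so the device is in saturation.
k_p = μ_pC_ox · (W/L) = 7.12 mA/V².
KCL at the drain: ½ k_p (V_SG − |V_tp|)² = (V_DD − V_SG)/R.
Let x = V_SG − 0.475. Then 118 x² + x − 3.945 = 0, giving x = 0.179 V (positive root), so V_SG = 0.654 V.
I_D = (V_DD − V_SG)/R = (4.42 − 0.654) / 33.1 = 0.114 mA.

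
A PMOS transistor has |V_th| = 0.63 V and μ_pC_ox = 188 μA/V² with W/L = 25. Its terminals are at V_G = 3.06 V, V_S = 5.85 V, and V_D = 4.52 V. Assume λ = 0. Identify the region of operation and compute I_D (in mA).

Triode; I_D = 9.35 mA

V_SG = V_S − V_G = 5.85 − 3.06 = 2.79 V; V_SD = V_S − V_D = 5.85 − 4.52 = 1.33 V.
k_p = μ_pC_ox · (W/L) = 4.7 mA/V².
V_ov = V_SG − |V_th| = 2.79 − 0.63 = 2.16 V.
Since V_SD = 1.33 V < V_ov = 2.16 V, the device is in the triode region.
I_D = k_p [V_ov · V_SD − ½ V_SD²] = 4.7 × [2.16 × 1.33 − 0.5 × 1.33²] = 9.35 mA.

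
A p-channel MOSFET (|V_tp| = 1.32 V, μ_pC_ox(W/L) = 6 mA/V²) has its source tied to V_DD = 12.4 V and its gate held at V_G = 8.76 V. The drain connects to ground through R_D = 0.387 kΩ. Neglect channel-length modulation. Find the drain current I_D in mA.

V_SG = V_DD − V_G = 12.4 − 8.76 = 3.64 V, so V_ov = 3.64 − 1.32 = 2.32 V.
Assume saturation: I_D = ½ k_p V_ov² = 0.5 × 6 × 2.32² = 16.1 mA, giving V_SD = V_DD − I_D R_D = 12.4 − 16.1 × 0.387 = 6.15 V.
V_SD = 6.15 V ≥ V_ov = 2.32 V, confirming saturation.

I_D = 16.1 mA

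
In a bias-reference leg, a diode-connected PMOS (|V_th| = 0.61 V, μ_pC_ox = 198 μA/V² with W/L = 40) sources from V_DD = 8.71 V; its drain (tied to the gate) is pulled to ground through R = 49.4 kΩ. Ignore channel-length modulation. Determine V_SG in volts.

V_SG = 0.811 V

With gate tied to drain, V_SG = V_SD ≥ V_SG − |V_th|, so the device is in saturation.
k_p = μ_pC_ox · (W/L) = 7.92 mA/V².
KCL at the drain: ½ k_p (V_SG − |V_th|)² = (V_DD − V_SG)/R.
Let x = V_SG − 0.61. Then 196 x² + x − 8.1 = 0, giving x = 0.201 V (positive root), so V_SG = 0.811 V.
I_D = (V_DD − V_SG)/R = (8.71 − 0.811) / 49.4 = 0.16 mA.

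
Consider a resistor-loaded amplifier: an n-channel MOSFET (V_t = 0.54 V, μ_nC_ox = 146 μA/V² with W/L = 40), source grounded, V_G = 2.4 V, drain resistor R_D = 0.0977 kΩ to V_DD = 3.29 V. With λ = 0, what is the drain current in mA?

I_D = 10.1 mA

V_GS = V_G = 2.4 V, so V_ov = 2.4 − 0.54 = 1.86 V.
k_n = μ_nC_ox · (W/L) = 5.84 mA/V².
Assume saturation: I_D = ½ k_n V_ov² = 0.5 × 5.84 × 1.86² = 10.1 mA, giving V_DS = V_DD − I_D R_D = 3.29 − 10.1 × 0.0977 = 2.3 V.
V_DS = 2.3 V ≥ V_ov = 1.86 V, confirming saturation.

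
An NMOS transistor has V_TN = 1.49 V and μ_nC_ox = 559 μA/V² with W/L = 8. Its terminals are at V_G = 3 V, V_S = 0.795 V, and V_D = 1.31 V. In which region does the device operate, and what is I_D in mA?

Triode; I_D = 1.05 mA

V_GS = V_G − V_S = 3 − 0.795 = 2.21 V; V_DS = V_D − V_S = 1.31 − 0.795 = 0.515 V.
k_n = μ_nC_ox · (W/L) = 4.472 mA/V².
V_ov = V_GS − V_TN = 2.21 − 1.49 = 0.715 V.
Since V_DS = 0.515 V < V_ov = 0.715 V, the device is in the triode region.
I_D = k_n [V_ov · V_DS − ½ V_DS²] = 4.472 × [0.715 × 0.515 − 0.5 × 0.515²] = 1.05 mA.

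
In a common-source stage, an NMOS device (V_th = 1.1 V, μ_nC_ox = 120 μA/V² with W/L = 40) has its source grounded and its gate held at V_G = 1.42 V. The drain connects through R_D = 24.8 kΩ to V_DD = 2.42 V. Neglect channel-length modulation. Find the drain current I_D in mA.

V_GS = V_G = 1.42 V, so V_ov = 1.42 − 1.1 = 0.32 V.
k_n = μ_nC_ox · (W/L) = 4.8 mA/V².
Assume saturation: I_D = ½ k_n V_ov² = 0.5 × 4.8 × 0.32² = 0.246 mA, giving V_DS = V_DD − I_D R_D = 2.42 − 0.246 × 24.8 = -3.67 V.
But -3.67 V < V_ov = 0.32 V, so the device is actually in triode.
In triode I_D = k_n[V_ov V_DS − ½ V_DS²] and I_D = (V_DD − V_DS)/R_D. Equating: 59.5 V_DS² − 39.09 V_DS + 2.42 = 0, giving V_DS = 0.0692 V (the root below V_ov).
I_D = (2.42 − 0.0692) / 24.8 = 0.0948 mA.

I_D = 0.0948 mA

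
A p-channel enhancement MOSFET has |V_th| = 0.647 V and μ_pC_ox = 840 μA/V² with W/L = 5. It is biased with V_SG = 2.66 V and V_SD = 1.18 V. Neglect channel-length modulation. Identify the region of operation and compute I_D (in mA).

Triode; I_D = 7.05 mA

k_p = μ_pC_ox · (W/L) = 4.2 mA/V².
V_ov = V_SG − |V_th| = 2.66 − 0.647 = 2.01 V.
Since V_SD = 1.18 V < V_ov = 2.01 V, the device is in the triode region.
I_D = k_p [V_ov · V_SD − ½ V_SD²] = 4.2 × [2.01 × 1.18 − 0.5 × 1.18²] = 7.05 mA.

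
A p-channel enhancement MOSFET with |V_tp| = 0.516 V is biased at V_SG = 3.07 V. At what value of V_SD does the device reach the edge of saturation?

The boundary between triode and saturation is V_SD = V_SG − |V_tp| = V_ov.
V_ov = 3.07 − 0.516 = 2.55 V.

V_SD,sat = 2.55 V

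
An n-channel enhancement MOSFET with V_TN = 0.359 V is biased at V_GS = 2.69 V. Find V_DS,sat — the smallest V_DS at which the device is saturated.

The boundary between triode and saturation is V_DS = V_GS − V_TN = V_ov.
V_ov = 2.69 − 0.359 = 2.33 V.

V_DS,sat = 2.33 V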